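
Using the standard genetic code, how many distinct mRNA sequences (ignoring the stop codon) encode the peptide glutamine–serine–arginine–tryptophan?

Gln: 2 codons.
Ser: 6 codons.
Arg: 6 codons.
Trp: 1 codon.
2 × 6 × 6 × 1 = 72.

72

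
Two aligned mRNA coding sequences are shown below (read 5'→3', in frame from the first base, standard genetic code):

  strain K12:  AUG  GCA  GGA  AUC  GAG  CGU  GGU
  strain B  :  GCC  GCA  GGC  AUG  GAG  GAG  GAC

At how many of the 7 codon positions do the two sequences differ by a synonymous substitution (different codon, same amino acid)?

1

Codon 1: AUG Met / GCC Ala — nonsynonymous.
Codon 2: GCA Ala / GCA Ala — identical.
Codon 3: GGA Gly / GGC Gly — synonymous.
Codon 4: AUC Ile / AUG Met — nonsynonymous.
Codon 5: GAG Glu / GAG Glu — identical.
Codon 6: CGU Arg / GAG Glu — nonsynonymous.
Codon 7: GGU Gly / GAC Asp — nonsynonymous.
Synonymous differences: 1.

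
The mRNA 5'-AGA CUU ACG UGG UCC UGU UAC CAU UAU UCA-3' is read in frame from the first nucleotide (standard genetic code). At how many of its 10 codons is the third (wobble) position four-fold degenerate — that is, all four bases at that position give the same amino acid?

Codon 1 AGA (Arg): third position 2-fold.
Codon 2 CUU (Leu): third position 4-fold.
Codon 3 ACG (Thr): third position 4-fold.
Codon 4 UGG (Trp): third position 1-fold.
Codon 5 UCC (Ser): third position 4-fold.
Codon 6 UGU (Cys): third position 2-fold.
Codon 7 UAC (Tyr): third position 2-fold.
Codon 8 CAU (His): third position 2-fold.
Codon 9 UAU (Tyr): third position 2-fold.
Codon 10 UCA (Ser): third position 4-fold.
Four-fold degenerate third positions: 4.

4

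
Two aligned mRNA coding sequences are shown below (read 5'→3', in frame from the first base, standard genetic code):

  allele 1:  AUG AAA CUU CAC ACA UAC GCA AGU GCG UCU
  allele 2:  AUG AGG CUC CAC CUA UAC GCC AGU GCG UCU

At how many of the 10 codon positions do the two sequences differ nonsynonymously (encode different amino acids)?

2

Codon 1: AUG Met / AUG Met — identical.
Codon 2: AAA Lys / AGG Arg — nonsynonymous.
Codon 3: CUU Leu / CUC Leu — synonymous.
Codon 4: CAC His / CAC His — identical.
Codon 5: ACA Thr / CUA Leu — nonsynonymous.
Codon 6: UAC Tyr / UAC Tyr — identical.
Codon 7: GCA Ala / GCC Ala — synonymous.
Codon 8: AGU Ser / AGU Ser — identical.
Codon 9: GCG Ala / GCG Ala — identical.
Codon 10: UCU Ser / UCU Ser — identical.
Nonsynonymous differences: 2.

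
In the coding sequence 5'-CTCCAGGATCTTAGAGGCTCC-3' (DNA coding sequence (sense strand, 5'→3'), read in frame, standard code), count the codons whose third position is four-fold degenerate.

Codon 1 CTC (Leu): third position 4-fold.
Codon 2 CAG (Gln): third position 2-fold.
Codon 3 GAT (Asp): third position 2-fold.
Codon 4 CTT (Leu): third position 4-fold.
Codon 5 AGA (Arg): third position 2-fold.
Codon 6 GGC (Gly): third position 4-fold.
Codon 7 TCC (Ser): third position 4-fold.
Four-fold degenerate third positions: 4.

4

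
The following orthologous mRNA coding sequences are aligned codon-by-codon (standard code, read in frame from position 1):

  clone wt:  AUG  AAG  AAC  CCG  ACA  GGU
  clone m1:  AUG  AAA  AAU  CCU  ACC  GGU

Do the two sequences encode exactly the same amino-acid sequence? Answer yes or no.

Codon 1: AUG Met / AUG Met — identical.
Codon 2: AAG Lys / AAA Lys — synonymous.
Codon 3: AAC Asn / AAU Asn — synonymous.
Codon 4: CCG Pro / CCU Pro — synonymous.
Codon 5: ACA Thr / ACC Thr — synonymous.
Codon 6: GGU Gly / GGU Gly — identical.
Nonsynonymous differences: 0 → same protein.

yes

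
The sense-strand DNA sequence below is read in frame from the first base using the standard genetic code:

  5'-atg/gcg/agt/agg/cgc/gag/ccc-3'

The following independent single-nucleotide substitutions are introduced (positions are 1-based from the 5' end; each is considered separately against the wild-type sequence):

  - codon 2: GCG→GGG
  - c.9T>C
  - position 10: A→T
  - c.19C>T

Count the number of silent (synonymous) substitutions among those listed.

1

Codon 2: GCG (Ala) → GGG (Gly) — missense.
Codon 3: AGT (Ser) → AGC (Ser) — synonymous.
Codon 4: AGG (Arg) → TGG (Trp) — missense.
Codon 7: CCC (Pro) → TCC (Ser) — missense.
Synonymous: 1 of 4.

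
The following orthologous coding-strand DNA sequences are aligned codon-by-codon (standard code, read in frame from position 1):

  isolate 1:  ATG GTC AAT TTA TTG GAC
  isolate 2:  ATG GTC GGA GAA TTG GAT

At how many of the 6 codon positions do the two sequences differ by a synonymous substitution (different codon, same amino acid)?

Codon 1: ATG Met / ATG Met — identical.
Codon 2: GTC Val / GTC Val — identical.
Codon 3: AAT Asn / GGA Gly — nonsynonymous.
Codon 4: TTA Leu / GAA Glu — nonsynonymous.
Codon 5: TTG Leu / TTG Leu — identical.
Codon 6: GAC Asp / GAT Asp — synonymous.
Synonymous differences: 1.

1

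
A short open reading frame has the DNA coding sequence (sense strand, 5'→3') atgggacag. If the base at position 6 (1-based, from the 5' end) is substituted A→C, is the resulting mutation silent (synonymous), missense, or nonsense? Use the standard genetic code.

silent

Position 6 falls in codon 2: GGA → Gly.
After the substitution the codon is GGC → Gly.
Both encode Gly, so the change is synonymous.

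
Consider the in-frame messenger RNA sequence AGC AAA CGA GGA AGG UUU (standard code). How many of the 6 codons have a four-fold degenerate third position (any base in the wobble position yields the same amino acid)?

Codon 1 AGC (Ser): third position 2-fold.
Codon 2 AAA (Lys): third position 2-fold.
Codon 3 CGA (Arg): third position 4-fold.
Codon 4 GGA (Gly): third position 4-fold.
Codon 5 AGG (Arg): third position 2-fold.
Codon 6 UUU (Phe): third position 2-fold.
Four-fold degenerate third positions: 2.

2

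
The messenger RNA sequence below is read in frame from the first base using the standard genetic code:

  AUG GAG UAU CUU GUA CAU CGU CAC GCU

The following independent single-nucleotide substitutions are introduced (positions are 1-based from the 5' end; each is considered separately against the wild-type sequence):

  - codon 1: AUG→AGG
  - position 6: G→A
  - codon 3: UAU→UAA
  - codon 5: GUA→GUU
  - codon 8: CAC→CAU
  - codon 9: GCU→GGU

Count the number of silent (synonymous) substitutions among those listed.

Codon 1: AUG (Met) → AGG (Arg) — missense.
Codon 2: GAG (Glu) → GAA (Glu) — synonymous.
Codon 3: UAU (Tyr) → UAA (Stop) — nonsense.
Codon 5: GUA (Val) → GUU (Val) — synonymous.
Codon 8: CAC (His) → CAU (His) — synonymous.
Codon 9: GCU (Ala) → GGU (Gly) — missense.
Synonymous: 3 of 6.

3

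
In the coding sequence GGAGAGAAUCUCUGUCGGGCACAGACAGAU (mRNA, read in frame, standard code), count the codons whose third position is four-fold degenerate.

Codon 1 GGA (Gly): third position 4-fold.
Codon 2 GAG (Glu): third position 2-fold.
Codon 3 AAU (Asn): third position 2-fold.
Codon 4 CUC (Leu): third position 4-fold.
Codon 5 UGU (Cys): third position 2-fold.
Codon 6 CGG (Arg): third position 4-fold.
Codon 7 GCA (Ala): third position 4-fold.
Codon 8 CAG (Gln): third position 2-fold.
Codon 9 ACA (Thr): third position 4-fold.
Codon 10 GAU (Asp): third position 2-fold.
Four-fold degenerate third positions: 5.

5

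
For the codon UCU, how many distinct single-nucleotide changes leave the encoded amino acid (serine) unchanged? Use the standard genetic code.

3

Position 1: none → 0 synonymous.
Position 2: none → 0 synonymous.
Position 3: UCC, UCA, UCG → 3 synonymous.
Total: 0 + 0 + 3 = 3.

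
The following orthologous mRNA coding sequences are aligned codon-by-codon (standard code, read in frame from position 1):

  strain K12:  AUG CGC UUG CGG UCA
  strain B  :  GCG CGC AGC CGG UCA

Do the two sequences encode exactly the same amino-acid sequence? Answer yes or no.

Codon 1: AUG Met / GCG Ala — nonsynonymous.
Codon 2: CGC Arg / CGC Arg — identical.
Codon 3: UUG Leu / AGC Ser — nonsynonymous.
Codon 4: CGG Arg / CGG Arg — identical.
Codon 5: UCA Ser / UCA Ser — identical.
Nonsynonymous differences: 2 → different protein.

no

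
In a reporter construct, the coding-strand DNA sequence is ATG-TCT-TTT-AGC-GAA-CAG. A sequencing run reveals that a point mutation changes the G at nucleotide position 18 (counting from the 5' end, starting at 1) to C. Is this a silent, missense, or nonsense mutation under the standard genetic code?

Position 18 falls in codon 6: CAG → Gln.
After the substitution the codon is CAC → His.
Gln ≠ His, so this is a missense mutation.

missense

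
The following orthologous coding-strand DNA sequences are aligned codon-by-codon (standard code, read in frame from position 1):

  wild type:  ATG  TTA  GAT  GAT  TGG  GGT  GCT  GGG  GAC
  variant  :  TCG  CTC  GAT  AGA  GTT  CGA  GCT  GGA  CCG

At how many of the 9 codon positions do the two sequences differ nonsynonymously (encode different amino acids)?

5

Codon 1: ATG Met / TCG Ser — nonsynonymous.
Codon 2: TTA Leu / CTC Leu — synonymous.
Codon 3: GAT Asp / GAT Asp — identical.
Codon 4: GAT Asp / AGA Arg — nonsynonymous.
Codon 5: TGG Trp / GTT Val — nonsynonymous.
Codon 6: GGT Gly / CGA Arg — nonsynonymous.
Codon 7: GCT Ala / GCT Ala — identical.
Codon 8: GGG Gly / GGA Gly — synonymous.
Codon 9: GAC Asp / CCG Pro — nonsynonymous.
Nonsynonymous differences: 5.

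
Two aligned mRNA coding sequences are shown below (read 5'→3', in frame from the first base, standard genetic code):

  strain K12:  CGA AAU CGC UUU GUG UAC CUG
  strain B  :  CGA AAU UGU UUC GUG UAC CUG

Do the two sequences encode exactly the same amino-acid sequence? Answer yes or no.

Codon 1: CGA Arg / CGA Arg — identical.
Codon 2: AAU Asn / AAU Asn — identical.
Codon 3: CGC Arg / UGU Cys — nonsynonymous.
Codon 4: UUU Phe / UUC Phe — synonymous.
Codon 5: GUG Val / GUG Val — identical.
Codon 6: UAC Tyr / UAC Tyr — identical.
Codon 7: CUG Leu / CUG Leu — identical.
Nonsynonymous differences: 1 → different protein.

no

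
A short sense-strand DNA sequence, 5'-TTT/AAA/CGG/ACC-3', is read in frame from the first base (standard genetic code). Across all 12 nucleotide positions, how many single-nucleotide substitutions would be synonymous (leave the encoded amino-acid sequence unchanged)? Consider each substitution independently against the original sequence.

Codon 1 (TTT, Phe): 1 synonymous substitution.
Codon 2 (AAA, Lys): 1 synonymous substitution.
Codon 3 (CGG, Arg): 4 synonymous substitutions.
Codon 4 (ACC, Thr): 3 synonymous substitutions.
Total: 1 + 1 + 4 + 3 = 9.

9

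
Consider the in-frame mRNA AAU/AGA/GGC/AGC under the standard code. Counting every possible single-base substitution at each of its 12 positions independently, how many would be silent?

7

Codon 1 (AAU, Asn): 1 synonymous substitution.
Codon 2 (AGA, Arg): 2 synonymous substitutions.
Codon 3 (GGC, Gly): 3 synonymous substitutions.
Codon 4 (AGC, Ser): 1 synonymous substitution.
Total: 1 + 2 + 3 + 1 = 7.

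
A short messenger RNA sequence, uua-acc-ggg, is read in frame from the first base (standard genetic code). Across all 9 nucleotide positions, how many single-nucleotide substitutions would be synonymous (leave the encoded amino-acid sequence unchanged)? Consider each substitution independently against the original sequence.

Codon 1 (UUA, Leu): 2 synonymous substitutions.
Codon 2 (ACC, Thr): 3 synonymous substitutions.
Codon 3 (GGG, Gly): 3 synonymous substitutions.
Total: 2 + 3 + 3 = 8.

8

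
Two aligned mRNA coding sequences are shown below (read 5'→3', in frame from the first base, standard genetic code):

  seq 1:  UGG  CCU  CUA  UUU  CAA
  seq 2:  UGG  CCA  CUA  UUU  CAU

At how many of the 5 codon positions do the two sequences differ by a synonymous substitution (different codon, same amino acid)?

1

Codon 1: UGG Trp / UGG Trp — identical.
Codon 2: CCU Pro / CCA Pro — synonymous.
Codon 3: CUA Leu / CUA Leu — identical.
Codon 4: UUU Phe / UUU Phe — identical.
Codon 5: CAA Gln / CAU His — nonsynonymous.
Synonymous differences: 1.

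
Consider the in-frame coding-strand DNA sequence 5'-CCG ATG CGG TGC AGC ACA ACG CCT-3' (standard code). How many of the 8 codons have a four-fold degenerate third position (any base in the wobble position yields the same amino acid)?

Codon 1 CCG (Pro): third position 4-fold.
Codon 2 ATG (Met): third position 1-fold.
Codon 3 CGG (Arg): third position 4-fold.
Codon 4 TGC (Cys): third position 2-fold.
Codon 5 AGC (Ser): third position 2-fold.
Codon 6 ACA (Thr): third position 4-fold.
Codon 7 ACG (Thr): third position 4-fold.
Codon 8 CCT (Pro): third position 4-fold.
Four-fold degenerate third positions: 5.

5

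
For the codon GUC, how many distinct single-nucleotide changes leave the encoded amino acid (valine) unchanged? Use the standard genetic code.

3

Position 1: none → 0 synonymous.
Position 2: none → 0 synonymous.
Position 3: GUU, GUA, GUG → 3 synonymous.
Total: 0 + 0 + 3 = 3.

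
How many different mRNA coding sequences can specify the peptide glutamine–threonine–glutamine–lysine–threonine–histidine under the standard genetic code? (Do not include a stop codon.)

256

Gln: 2 codons.
Thr: 4 codons.
Gln: 2 codons.
Lys: 2 codons.
Thr: 4 codons.
His: 2 codons.
2 × 4 × 2 × 2 × 4 × 2 = 256.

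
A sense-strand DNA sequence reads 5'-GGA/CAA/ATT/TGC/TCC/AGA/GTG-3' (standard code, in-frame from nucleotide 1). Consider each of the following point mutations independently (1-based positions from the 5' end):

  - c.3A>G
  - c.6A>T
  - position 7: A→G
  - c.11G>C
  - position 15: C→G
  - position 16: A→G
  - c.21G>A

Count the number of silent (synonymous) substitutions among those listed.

Codon 1: GGA (Gly) → GGG (Gly) — synonymous.
Codon 2: CAA (Gln) → CAT (His) — missense.
Codon 3: ATT (Ile) → GTT (Val) — missense.
Codon 4: TGC (Cys) → TCC (Ser) — missense.
Codon 5: TCC (Ser) → TCG (Ser) — synonymous.
Codon 6: AGA (Arg) → GGA (Gly) — missense.
Codon 7: GTG (Val) → GTA (Val) — synonymous.
Synonymous: 3 of 7.

3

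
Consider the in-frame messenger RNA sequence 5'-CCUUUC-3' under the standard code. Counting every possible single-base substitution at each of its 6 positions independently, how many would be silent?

4

Codon 1 (CCU, Pro): 3 synonymous substitutions.
Codon 2 (UUC, Phe): 1 synonymous substitution.
Total: 3 + 1 = 4.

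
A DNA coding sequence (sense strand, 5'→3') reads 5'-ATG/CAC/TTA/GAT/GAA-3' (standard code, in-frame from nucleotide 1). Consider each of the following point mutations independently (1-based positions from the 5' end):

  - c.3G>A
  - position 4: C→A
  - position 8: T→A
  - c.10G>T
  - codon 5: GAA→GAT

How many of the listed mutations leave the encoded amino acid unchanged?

Codon 1: ATG (Met) → ATA (Ile) — missense.
Codon 2: CAC (His) → AAC (Asn) — missense.
Codon 3: TTA (Leu) → TAA (Stop) — nonsense.
Codon 4: GAT (Asp) → TAT (Tyr) — missense.
Codon 5: GAA (Glu) → GAT (Asp) — missense.
Synonymous: 0 of 5.

0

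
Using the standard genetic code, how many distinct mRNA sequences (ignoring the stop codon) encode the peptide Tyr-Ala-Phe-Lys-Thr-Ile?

Tyr: 2 codons.
Ala: 4 codons.
Phe: 2 codons.
Lys: 2 codons.
Thr: 4 codons.
Ile: 3 codons.
2 × 4 × 2 × 2 × 4 × 3 = 384.

384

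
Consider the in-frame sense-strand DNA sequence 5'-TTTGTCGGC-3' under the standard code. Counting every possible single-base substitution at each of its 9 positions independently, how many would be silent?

7

Codon 1 (TTT, Phe): 1 synonymous substitution.
Codon 2 (GTC, Val): 3 synonymous substitutions.
Codon 3 (GGC, Gly): 3 synonymous substitutions.
Total: 1 + 3 + 3 = 7.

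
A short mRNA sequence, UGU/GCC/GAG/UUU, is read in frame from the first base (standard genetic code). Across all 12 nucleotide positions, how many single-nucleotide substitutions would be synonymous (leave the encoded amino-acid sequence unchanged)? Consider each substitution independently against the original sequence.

Codon 1 (UGU, Cys): 1 synonymous substitution.
Codon 2 (GCC, Ala): 3 synonymous substitutions.
Codon 3 (GAG, Glu): 1 synonymous substitution.
Codon 4 (UUU, Phe): 1 synonymous substitution.
Total: 1 + 3 + 1 + 1 = 6.

6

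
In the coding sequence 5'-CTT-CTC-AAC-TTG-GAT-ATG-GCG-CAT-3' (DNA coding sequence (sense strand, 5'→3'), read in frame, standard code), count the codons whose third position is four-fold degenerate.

Codon 1 CTT (Leu): third position 4-fold.
Codon 2 CTC (Leu): third position 4-fold.
Codon 3 AAC (Asn): third position 2-fold.
Codon 4 TTG (Leu): third position 2-fold.
Codon 5 GAT (Asp): third position 2-fold.
Codon 6 ATG (Met): third position 1-fold.
Codon 7 GCG (Ala): third position 4-fold.
Codon 8 CAT (His): third position 2-fold.
Four-fold degenerate third positions: 3.

3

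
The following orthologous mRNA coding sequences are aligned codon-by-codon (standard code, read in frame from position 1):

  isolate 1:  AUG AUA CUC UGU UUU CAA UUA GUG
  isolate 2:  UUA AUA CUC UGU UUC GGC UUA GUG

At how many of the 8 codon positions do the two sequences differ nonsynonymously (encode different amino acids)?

Codon 1: AUG Met / UUA Leu — nonsynonymous.
Codon 2: AUA Ile / AUA Ile — identical.
Codon 3: CUC Leu / CUC Leu — identical.
Codon 4: UGU Cys / UGU Cys — identical.
Codon 5: UUU Phe / UUC Phe — synonymous.
Codon 6: CAA Gln / GGC Gly — nonsynonymous.
Codon 7: UUA Leu / UUA Leu — identical.
Codon 8: GUG Val / GUG Val — identical.
Nonsynonymous differences: 2.

2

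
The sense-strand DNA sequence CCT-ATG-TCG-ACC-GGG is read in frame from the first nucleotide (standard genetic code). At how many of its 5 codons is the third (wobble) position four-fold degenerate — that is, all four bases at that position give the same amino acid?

Codon 1 CCT (Pro): third position 4-fold.
Codon 2 ATG (Met): third position 1-fold.
Codon 3 TCG (Ser): third position 4-fold.
Codon 4 ACC (Thr): third position 4-fold.
Codon 5 GGG (Gly): third position 4-fold.
Four-fold degenerate third positions: 4.

4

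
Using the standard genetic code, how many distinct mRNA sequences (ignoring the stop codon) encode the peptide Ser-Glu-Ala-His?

Ser: 6 codons.
Glu: 2 codons.
Ala: 4 codons.
His: 2 codons.
6 × 2 × 4 × 2 = 96.

96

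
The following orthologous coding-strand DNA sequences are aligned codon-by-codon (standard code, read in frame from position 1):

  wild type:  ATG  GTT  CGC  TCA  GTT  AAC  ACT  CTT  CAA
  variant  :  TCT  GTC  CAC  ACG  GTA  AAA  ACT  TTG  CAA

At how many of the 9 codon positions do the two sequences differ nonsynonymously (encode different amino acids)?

4

Codon 1: ATG Met / TCT Ser — nonsynonymous.
Codon 2: GTT Val / GTC Val — synonymous.
Codon 3: CGC Arg / CAC His — nonsynonymous.
Codon 4: TCA Ser / ACG Thr — nonsynonymous.
Codon 5: GTT Val / GTA Val — synonymous.
Codon 6: AAC Asn / AAA Lys — nonsynonymous.
Codon 7: ACT Thr / ACT Thr — identical.
Codon 8: CTT Leu / TTG Leu — synonymous.
Codon 9: CAA Gln / CAA Gln — identical.
Nonsynonymous differences: 4.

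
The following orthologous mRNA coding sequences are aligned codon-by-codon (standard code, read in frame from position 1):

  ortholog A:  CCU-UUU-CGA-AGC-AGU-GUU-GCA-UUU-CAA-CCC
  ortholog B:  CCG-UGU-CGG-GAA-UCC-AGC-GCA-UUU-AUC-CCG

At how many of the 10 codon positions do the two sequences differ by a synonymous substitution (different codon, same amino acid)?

4

Codon 1: CCU Pro / CCG Pro — synonymous.
Codon 2: UUU Phe / UGU Cys — nonsynonymous.
Codon 3: CGA Arg / CGG Arg — synonymous.
Codon 4: AGC Ser / GAA Glu — nonsynonymous.
Codon 5: AGU Ser / UCC Ser — synonymous.
Codon 6: GUU Val / AGC Ser — nonsynonymous.
Codon 7: GCA Ala / GCA Ala — identical.
Codon 8: UUU Phe / UUU Phe — identical.
Codon 9: CAA Gln / AUC Ile — nonsynonymous.
Codon 10: CCC Pro / CCG Pro — synonymous.
Synonymous differences: 4.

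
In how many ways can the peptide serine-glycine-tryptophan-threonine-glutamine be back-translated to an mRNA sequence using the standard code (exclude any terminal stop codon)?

192

Ser: 6 codons.
Gly: 4 codons.
Trp: 1 codon.
Thr: 4 codons.
Gln: 2 codons.
6 × 4 × 1 × 4 × 2 = 192.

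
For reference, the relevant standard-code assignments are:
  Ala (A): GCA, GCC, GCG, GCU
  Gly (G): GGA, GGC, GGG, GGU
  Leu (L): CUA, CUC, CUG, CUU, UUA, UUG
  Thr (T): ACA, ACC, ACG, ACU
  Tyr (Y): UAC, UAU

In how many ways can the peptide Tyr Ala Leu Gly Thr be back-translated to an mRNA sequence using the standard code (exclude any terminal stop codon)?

Tyr: 2 codons.
Ala: 4 codons.
Leu: 6 codons.
Gly: 4 codons.
Thr: 4 codons.
2 × 4 × 6 × 4 × 4 = 768.

768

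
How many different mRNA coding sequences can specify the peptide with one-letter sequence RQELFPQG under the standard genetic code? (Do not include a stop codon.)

9216

Arg: 6 codons.
Gln: 2 codons.
Glu: 2 codons.
Leu: 6 codons.
Phe: 2 codons.
Pro: 4 codons.
Gln: 2 codons.
Gly: 4 codons.
6 × 2 × 2 × 6 × 2 × 4 × 2 × 4 = 9216.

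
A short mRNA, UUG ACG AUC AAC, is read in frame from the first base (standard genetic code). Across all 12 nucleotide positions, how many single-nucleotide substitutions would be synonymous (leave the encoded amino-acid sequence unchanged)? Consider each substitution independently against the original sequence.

8

Codon 1 (UUG, Leu): 2 synonymous substitutions.
Codon 2 (ACG, Thr): 3 synonymous substitutions.
Codon 3 (AUC, Ile): 2 synonymous substitutions.
Codon 4 (AAC, Asn): 1 synonymous substitution.
Total: 2 + 3 + 2 + 1 = 8.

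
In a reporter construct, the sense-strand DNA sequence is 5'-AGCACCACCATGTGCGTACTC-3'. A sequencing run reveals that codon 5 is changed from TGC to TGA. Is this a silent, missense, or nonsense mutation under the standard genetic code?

Position 15 falls in codon 5: TGC → Cys.
After the substitution the codon is TGA → Stop.
The new codon is a stop codon, so this is a nonsense mutation.

nonsense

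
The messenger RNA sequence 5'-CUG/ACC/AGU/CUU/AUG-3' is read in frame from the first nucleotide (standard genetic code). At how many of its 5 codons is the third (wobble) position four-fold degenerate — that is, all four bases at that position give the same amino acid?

Codon 1 CUG (Leu): third position 4-fold.
Codon 2 ACC (Thr): third position 4-fold.
Codon 3 AGU (Ser): third position 2-fold.
Codon 4 CUU (Leu): third position 4-fold.
Codon 5 AUG (Met): third position 1-fold.
Four-fold degenerate third positions: 3.

3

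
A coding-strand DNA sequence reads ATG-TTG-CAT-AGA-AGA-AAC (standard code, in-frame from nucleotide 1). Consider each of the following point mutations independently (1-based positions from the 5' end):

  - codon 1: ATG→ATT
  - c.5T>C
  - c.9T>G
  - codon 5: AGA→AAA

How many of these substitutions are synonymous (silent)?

0

Codon 1: ATG (Met) → ATT (Ile) — missense.
Codon 2: TTG (Leu) → TCG (Ser) — missense.
Codon 3: CAT (His) → CAG (Gln) — missense.
Codon 5: AGA (Arg) → AAA (Lys) — missense.
Synonymous: 0 of 4.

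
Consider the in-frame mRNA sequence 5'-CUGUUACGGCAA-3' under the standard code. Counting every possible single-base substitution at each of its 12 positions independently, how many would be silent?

11

Codon 1 (CUG, Leu): 4 synonymous substitutions.
Codon 2 (UUA, Leu): 2 synonymous substitutions.
Codon 3 (CGG, Arg): 4 synonymous substitutions.
Codon 4 (CAA, Gln): 1 synonymous substitution.
Total: 4 + 2 + 4 + 1 = 11.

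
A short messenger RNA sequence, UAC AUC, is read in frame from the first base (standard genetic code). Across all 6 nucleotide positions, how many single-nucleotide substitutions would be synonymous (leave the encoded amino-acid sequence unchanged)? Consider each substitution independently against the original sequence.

Codon 1 (UAC, Tyr): 1 synonymous substitution.
Codon 2 (AUC, Ile): 2 synonymous substitutions.
Total: 1 + 2 = 3.

3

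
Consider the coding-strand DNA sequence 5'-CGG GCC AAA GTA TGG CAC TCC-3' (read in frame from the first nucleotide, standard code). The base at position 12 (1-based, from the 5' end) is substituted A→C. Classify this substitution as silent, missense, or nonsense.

silent

Position 12 falls in codon 4: GTA → Val.
After the substitution the codon is GTC → Val.
Both encode Val, so the change is synonymous.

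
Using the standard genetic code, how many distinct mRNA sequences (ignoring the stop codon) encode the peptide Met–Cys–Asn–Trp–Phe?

8

Met: 1 codon.
Cys: 2 codons.
Asn: 2 codons.
Trp: 1 codon.
Phe: 2 codons.
1 × 2 × 2 × 1 × 2 = 8.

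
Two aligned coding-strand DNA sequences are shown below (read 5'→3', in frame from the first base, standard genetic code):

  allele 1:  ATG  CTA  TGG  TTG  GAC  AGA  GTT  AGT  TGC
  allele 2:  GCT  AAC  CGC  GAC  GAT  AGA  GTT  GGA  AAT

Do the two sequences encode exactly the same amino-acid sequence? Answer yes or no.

no

Codon 1: ATG Met / GCT Ala — nonsynonymous.
Codon 2: CTA Leu / AAC Asn — nonsynonymous.
Codon 3: TGG Trp / CGC Arg — nonsynonymous.
Codon 4: TTG Leu / GAC Asp — nonsynonymous.
Codon 5: GAC Asp / GAT Asp — synonymous.
Codon 6: AGA Arg / AGA Arg — identical.
Codon 7: GTT Val / GTT Val — identical.
Codon 8: AGT Ser / GGA Gly — nonsynonymous.
Codon 9: TGC Cys / AAT Asn — nonsynonymous.
Nonsynonymous differences: 6 → different protein.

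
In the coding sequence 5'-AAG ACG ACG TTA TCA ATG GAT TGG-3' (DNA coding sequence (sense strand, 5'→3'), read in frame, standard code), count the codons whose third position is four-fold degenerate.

Codon 1 AAG (Lys): third position 2-fold.
Codon 2 ACG (Thr): third position 4-fold.
Codon 3 ACG (Thr): third position 4-fold.
Codon 4 TTA (Leu): third position 2-fold.
Codon 5 TCA (Ser): third position 4-fold.
Codon 6 ATG (Met): third position 1-fold.
Codon 7 GAT (Asp): third position 2-fold.
Codon 8 TGG (Trp): third position 1-fold.
Four-fold degenerate third positions: 3.

3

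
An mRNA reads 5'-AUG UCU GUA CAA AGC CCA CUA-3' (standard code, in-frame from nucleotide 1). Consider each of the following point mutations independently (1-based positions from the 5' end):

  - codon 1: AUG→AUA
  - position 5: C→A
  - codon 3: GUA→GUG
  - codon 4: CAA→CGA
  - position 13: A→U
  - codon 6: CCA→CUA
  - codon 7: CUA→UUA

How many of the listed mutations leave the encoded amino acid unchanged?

Codon 1: AUG (Met) → AUA (Ile) — missense.
Codon 2: UCU (Ser) → UAU (Tyr) — missense.
Codon 3: GUA (Val) → GUG (Val) — synonymous.
Codon 4: CAA (Gln) → CGA (Arg) — missense.
Codon 5: AGC (Ser) → UGC (Cys) — missense.
Codon 6: CCA (Pro) → CUA (Leu) — missense.
Codon 7: CUA (Leu) → UUA (Leu) — synonymous.
Synonymous: 2 of 7.

2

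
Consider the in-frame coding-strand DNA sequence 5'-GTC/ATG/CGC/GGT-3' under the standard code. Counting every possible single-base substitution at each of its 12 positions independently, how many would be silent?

9

Codon 1 (GTC, Val): 3 synonymous substitutions.
Codon 2 (ATG, Met): 0 synonymous substitutions.
Codon 3 (CGC, Arg): 3 synonymous substitutions.
Codon 4 (GGT, Gly): 3 synonymous substitutions.
Total: 3 + 0 + 3 + 3 = 9.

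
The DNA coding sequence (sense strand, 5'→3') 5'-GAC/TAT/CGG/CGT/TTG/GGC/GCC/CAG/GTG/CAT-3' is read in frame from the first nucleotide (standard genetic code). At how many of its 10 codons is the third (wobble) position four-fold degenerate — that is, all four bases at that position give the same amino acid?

Codon 1 GAC (Asp): third position 2-fold.
Codon 2 TAT (Tyr): third position 2-fold.
Codon 3 CGG (Arg): third position 4-fold.
Codon 4 CGT (Arg): third position 4-fold.
Codon 5 TTG (Leu): third position 2-fold.
Codon 6 GGC (Gly): third position 4-fold.
Codon 7 GCC (Ala): third position 4-fold.
Codon 8 CAG (Gln): third position 2-fold.
Codon 9 GTG (Val): third position 4-fold.
Codon 10 CAT (His): third position 2-fold.
Four-fold degenerate third positions: 5.

5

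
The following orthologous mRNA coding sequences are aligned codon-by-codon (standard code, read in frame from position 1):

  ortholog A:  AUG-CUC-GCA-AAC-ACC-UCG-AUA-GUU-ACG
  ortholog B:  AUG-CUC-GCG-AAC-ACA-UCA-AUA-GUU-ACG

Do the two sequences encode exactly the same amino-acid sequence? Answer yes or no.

Codon 1: AUG Met / AUG Met — identical.
Codon 2: CUC Leu / CUC Leu — identical.
Codon 3: GCA Ala / GCG Ala — synonymous.
Codon 4: AAC Asn / AAC Asn — identical.
Codon 5: ACC Thr / ACA Thr — synonymous.
Codon 6: UCG Ser / UCA Ser — synonymous.
Codon 7: AUA Ile / AUA Ile — identical.
Codon 8: GUU Val / GUU Val — identical.
Codon 9: ACG Thr / ACG Thr — identical.
Nonsynonymous differences: 0 → same protein.

yes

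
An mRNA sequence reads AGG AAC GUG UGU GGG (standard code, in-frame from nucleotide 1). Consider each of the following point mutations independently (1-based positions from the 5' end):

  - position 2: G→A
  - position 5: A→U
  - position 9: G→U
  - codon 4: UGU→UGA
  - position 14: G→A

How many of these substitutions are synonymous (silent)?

Codon 1: AGG (Arg) → AAG (Lys) — missense.
Codon 2: AAC (Asn) → AUC (Ile) — missense.
Codon 3: GUG (Val) → GUU (Val) — synonymous.
Codon 4: UGU (Cys) → UGA (Stop) — nonsense.
Codon 5: GGG (Gly) → GAG (Glu) — missense.
Synonymous: 1 of 5.

1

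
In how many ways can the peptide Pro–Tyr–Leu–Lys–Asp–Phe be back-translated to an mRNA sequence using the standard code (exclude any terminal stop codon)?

Pro: 4 codons.
Tyr: 2 codons.
Leu: 6 codons.
Lys: 2 codons.
Asp: 2 codons.
Phe: 2 codons.
4 × 2 × 6 × 2 × 2 × 2 = 384.

384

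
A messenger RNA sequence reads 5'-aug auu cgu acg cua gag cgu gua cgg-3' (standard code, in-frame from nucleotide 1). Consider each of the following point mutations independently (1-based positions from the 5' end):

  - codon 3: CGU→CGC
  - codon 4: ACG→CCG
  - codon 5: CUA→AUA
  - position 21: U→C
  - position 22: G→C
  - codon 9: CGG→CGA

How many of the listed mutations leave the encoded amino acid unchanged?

Codon 3: CGU (Arg) → CGC (Arg) — synonymous.
Codon 4: ACG (Thr) → CCG (Pro) — missense.
Codon 5: CUA (Leu) → AUA (Ile) — missense.
Codon 7: CGU (Arg) → CGC (Arg) — synonymous.
Codon 8: GUA (Val) → CUA (Leu) — missense.
Codon 9: CGG (Arg) → CGA (Arg) — synonymous.
Synonymous: 3 of 6.

3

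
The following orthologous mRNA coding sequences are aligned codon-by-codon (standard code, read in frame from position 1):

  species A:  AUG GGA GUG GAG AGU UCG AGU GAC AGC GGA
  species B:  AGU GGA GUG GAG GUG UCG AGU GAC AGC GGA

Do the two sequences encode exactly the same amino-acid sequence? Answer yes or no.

Codon 1: AUG Met / AGU Ser — nonsynonymous.
Codon 2: GGA Gly / GGA Gly — identical.
Codon 3: GUG Val / GUG Val — identical.
Codon 4: GAG Glu / GAG Glu — identical.
Codon 5: AGU Ser / GUG Val — nonsynonymous.
Codon 6: UCG Ser / UCG Ser — identical.
Codon 7: AGU Ser / AGU Ser — identical.
Codon 8: GAC Asp / GAC Asp — identical.
Codon 9: AGC Ser / AGC Ser — identical.
Codon 10: GGA Gly / GGA Gly — identical.
Nonsynonymous differences: 2 → different protein.

no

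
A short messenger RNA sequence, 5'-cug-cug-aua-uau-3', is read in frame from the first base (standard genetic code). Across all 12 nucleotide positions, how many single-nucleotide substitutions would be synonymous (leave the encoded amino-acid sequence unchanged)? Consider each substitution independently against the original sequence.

11

Codon 1 (CUG, Leu): 4 synonymous substitutions.
Codon 2 (CUG, Leu): 4 synonymous substitutions.
Codon 3 (AUA, Ile): 2 synonymous substitutions.
Codon 4 (UAU, Tyr): 1 synonymous substitution.
Total: 4 + 4 + 2 + 1 = 11.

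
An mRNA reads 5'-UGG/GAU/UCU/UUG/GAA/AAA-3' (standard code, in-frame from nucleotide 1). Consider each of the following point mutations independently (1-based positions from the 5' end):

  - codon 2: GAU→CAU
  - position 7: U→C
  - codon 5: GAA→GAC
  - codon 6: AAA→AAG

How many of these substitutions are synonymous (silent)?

Codon 2: GAU (Asp) → CAU (His) — missense.
Codon 3: UCU (Ser) → CCU (Pro) — missense.
Codon 5: GAA (Glu) → GAC (Asp) — missense.
Codon 6: AAA (Lys) → AAG (Lys) — synonymous.
Synonymous: 1 of 4.

1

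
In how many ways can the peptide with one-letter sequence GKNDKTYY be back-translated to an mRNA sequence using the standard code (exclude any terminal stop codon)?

Gly: 4 codons.
Lys: 2 codons.
Asn: 2 codons.
Asp: 2 codons.
Lys: 2 codons.
Thr: 4 codons.
Tyr: 2 codons.
Tyr: 2 codons.
4 × 2 × 2 × 2 × 2 × 4 × 2 × 2 = 1024.

1024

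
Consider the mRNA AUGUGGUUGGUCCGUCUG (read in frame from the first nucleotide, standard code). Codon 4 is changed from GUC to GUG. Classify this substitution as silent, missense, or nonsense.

Position 12 falls in codon 4: GUC → Val.
After the substitution the codon is GUG → Val.
Both encode Val, so the change is synonymous.

silent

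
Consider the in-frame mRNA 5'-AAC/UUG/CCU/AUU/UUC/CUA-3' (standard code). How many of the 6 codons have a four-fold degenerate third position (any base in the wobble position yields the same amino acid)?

Codon 1 AAC (Asn): third position 2-fold.
Codon 2 UUG (Leu): third position 2-fold.
Codon 3 CCU (Pro): third position 4-fold.
Codon 4 AUU (Ile): third position 3-fold.
Codon 5 UUC (Phe): third position 2-fold.
Codon 6 CUA (Leu): third position 4-fold.
Four-fold degenerate third positions: 2.

2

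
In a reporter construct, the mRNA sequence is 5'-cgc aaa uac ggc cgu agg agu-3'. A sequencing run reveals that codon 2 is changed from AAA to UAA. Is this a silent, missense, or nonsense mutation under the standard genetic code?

nonsense

Position 4 falls in codon 2: AAA → Lys.
After the substitution the codon is UAA → Stop.
The new codon is a stop codon, so this is a nonsense mutation.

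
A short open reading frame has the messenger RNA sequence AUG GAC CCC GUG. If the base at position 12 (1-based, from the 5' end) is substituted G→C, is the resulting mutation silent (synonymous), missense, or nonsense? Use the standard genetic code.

Position 12 falls in codon 4: GUG → Val.
After the substitution the codon is GUC → Val.
Both encode Val, so the change is synonymous.

silent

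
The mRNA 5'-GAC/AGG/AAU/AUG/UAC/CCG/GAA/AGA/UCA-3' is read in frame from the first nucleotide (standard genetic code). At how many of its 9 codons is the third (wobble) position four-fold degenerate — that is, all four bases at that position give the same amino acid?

Codon 1 GAC (Asp): third position 2-fold.
Codon 2 AGG (Arg): third position 2-fold.
Codon 3 AAU (Asn): third position 2-fold.
Codon 4 AUG (Met): third position 1-fold.
Codon 5 UAC (Tyr): third position 2-fold.
Codon 6 CCG (Pro): third position 4-fold.
Codon 7 GAA (Glu): third position 2-fold.
Codon 8 AGA (Arg): third position 2-fold.
Codon 9 UCA (Ser): third position 4-fold.
Four-fold degenerate third positions: 2.

2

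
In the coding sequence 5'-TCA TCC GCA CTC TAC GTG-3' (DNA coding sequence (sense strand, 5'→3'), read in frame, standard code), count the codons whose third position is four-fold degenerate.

5

Codon 1 TCA (Ser): third position 4-fold.
Codon 2 TCC (Ser): third position 4-fold.
Codon 3 GCA (Ala): third position 4-fold.
Codon 4 CTC (Leu): third position 4-fold.
Codon 5 TAC (Tyr): third position 2-fold.
Codon 6 GTG (Val): third position 4-fold.
Four-fold degenerate third positions: 5.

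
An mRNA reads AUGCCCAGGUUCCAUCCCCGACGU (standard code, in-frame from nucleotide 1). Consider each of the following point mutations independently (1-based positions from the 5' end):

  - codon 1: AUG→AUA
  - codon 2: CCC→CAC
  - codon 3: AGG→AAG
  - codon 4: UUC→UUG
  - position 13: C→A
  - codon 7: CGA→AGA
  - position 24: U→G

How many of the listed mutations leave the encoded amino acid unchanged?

2

Codon 1: AUG (Met) → AUA (Ile) — missense.
Codon 2: CCC (Pro) → CAC (His) — missense.
Codon 3: AGG (Arg) → AAG (Lys) — missense.
Codon 4: UUC (Phe) → UUG (Leu) — missense.
Codon 5: CAU (His) → AAU (Asn) — missense.
Codon 7: CGA (Arg) → AGA (Arg) — synonymous.
Codon 8: CGU (Arg) → CGG (Arg) — synonymous.
Synonymous: 2 of 7.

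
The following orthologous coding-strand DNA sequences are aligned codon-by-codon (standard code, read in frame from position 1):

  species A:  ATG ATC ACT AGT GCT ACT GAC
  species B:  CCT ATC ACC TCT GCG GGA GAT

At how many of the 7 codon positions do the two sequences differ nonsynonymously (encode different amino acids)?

2

Codon 1: ATG Met / CCT Pro — nonsynonymous.
Codon 2: ATC Ile / ATC Ile — identical.
Codon 3: ACT Thr / ACC Thr — synonymous.
Codon 4: AGT Ser / TCT Ser — synonymous.
Codon 5: GCT Ala / GCG Ala — synonymous.
Codon 6: ACT Thr / GGA Gly — nonsynonymous.
Codon 7: GAC Asp / GAT Asp — synonymous.
Nonsynonymous differences: 2.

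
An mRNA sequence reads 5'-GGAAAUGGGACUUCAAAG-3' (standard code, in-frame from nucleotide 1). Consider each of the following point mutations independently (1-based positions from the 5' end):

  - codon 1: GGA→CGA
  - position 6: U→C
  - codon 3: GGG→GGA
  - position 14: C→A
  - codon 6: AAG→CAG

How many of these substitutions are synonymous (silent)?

Codon 1: GGA (Gly) → CGA (Arg) — missense.
Codon 2: AAU (Asn) → AAC (Asn) — synonymous.
Codon 3: GGG (Gly) → GGA (Gly) — synonymous.
Codon 5: UCA (Ser) → UAA (Stop) — nonsense.
Codon 6: AAG (Lys) → CAG (Gln) — missense.
Synonymous: 2 of 5.

2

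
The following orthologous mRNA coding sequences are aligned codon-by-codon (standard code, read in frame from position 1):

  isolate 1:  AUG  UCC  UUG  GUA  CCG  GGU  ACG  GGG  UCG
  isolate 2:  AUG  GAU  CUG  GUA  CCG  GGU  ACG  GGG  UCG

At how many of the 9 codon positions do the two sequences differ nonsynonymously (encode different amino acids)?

Codon 1: AUG Met / AUG Met — identical.
Codon 2: UCC Ser / GAU Asp — nonsynonymous.
Codon 3: UUG Leu / CUG Leu — synonymous.
Codon 4: GUA Val / GUA Val — identical.
Codon 5: CCG Pro / CCG Pro — identical.
Codon 6: GGU Gly / GGU Gly — identical.
Codon 7: ACG Thr / ACG Thr — identical.
Codon 8: GGG Gly / GGG Gly — identical.
Codon 9: UCG Ser / UCG Ser — identical.
Nonsynonymous differences: 1.

1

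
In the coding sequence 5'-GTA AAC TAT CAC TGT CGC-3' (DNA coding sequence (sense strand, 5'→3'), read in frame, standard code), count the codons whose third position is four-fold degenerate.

Codon 1 GTA (Val): third position 4-fold.
Codon 2 AAC (Asn): third position 2-fold.
Codon 3 TAT (Tyr): third position 2-fold.
Codon 4 CAC (His): third position 2-fold.
Codon 5 TGT (Cys): third position 2-fold.
Codon 6 CGC (Arg): third position 4-fold.
Four-fold degenerate third positions: 2.

2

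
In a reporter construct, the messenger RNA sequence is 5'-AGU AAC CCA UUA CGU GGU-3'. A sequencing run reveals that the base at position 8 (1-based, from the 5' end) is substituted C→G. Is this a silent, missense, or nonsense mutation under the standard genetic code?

Position 8 falls in codon 3: CCA → Pro.
After the substitution the codon is CGA → Arg.
Pro ≠ Arg, so this is a missense mutation.

missense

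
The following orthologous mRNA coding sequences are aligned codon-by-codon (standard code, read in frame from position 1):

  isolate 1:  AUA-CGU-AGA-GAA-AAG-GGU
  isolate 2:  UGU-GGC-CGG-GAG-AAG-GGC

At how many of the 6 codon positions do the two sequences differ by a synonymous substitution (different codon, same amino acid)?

3

Codon 1: AUA Ile / UGU Cys — nonsynonymous.
Codon 2: CGU Arg / GGC Gly — nonsynonymous.
Codon 3: AGA Arg / CGG Arg — synonymous.
Codon 4: GAA Glu / GAG Glu — synonymous.
Codon 5: AAG Lys / AAG Lys — identical.
Codon 6: GGU Gly / GGC Gly — synonymous.
Synonymous differences: 3.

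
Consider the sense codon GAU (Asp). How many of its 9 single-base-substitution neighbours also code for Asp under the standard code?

1

Position 1: none → 0 synonymous.
Position 2: none → 0 synonymous.
Position 3: GAC → 1 synonymous.
Total: 0 + 0 + 1 = 1.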